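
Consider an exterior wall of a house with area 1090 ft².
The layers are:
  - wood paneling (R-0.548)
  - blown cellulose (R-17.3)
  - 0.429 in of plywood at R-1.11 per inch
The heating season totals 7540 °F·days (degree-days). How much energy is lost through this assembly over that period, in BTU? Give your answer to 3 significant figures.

0.429 × 1.11 = 0.4762
R_total = 0.548 + 17.3 + 0.4762 = 18.32 ft²·°F·h/BTU
E = A × HDD × 24 / R = 1090 × 7540 × 24 / 18.32 = 10760000 BTU

10800000 BTU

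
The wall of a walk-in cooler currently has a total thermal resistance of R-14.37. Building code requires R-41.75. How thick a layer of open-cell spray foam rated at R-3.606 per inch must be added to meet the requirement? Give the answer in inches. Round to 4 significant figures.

ΔR = 41.75 − 14.37 = 27.38 ft²·°F·h/BTU
L = ΔR / (R/in) = 27.38/3.606 = 7.5929 in

7.593 in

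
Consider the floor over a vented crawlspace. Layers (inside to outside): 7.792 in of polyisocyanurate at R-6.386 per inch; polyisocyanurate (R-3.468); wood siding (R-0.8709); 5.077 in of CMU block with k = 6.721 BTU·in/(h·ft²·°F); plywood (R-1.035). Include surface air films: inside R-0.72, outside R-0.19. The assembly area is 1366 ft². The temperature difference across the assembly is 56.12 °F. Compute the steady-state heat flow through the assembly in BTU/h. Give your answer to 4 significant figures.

1350 BTU/h

7.792 × 6.386 = 49.76
5.077/6.721 = 0.75539
R_total = 0.72 + 49.76 + 3.468 + 0.8709 + 0.75539 + 1.035 + 0.19 = 56.799 ft²·°F·h/BTU
Q = A·ΔT/R = 1366 × 56.12 / 56.799 = 1349.7 BTU/h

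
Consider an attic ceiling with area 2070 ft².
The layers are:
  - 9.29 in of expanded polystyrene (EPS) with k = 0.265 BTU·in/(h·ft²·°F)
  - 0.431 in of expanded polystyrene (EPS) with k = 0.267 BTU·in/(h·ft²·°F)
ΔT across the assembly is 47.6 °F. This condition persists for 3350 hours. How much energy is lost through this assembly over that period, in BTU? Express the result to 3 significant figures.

9000000 BTU

9.29/0.265 = 35.06
0.431/0.267 = 1.614
R_total = 35.06 + 1.614 = 36.67 ft²·°F·h/BTU
Q = 2070 × 47.6 / 36.67 = 2687 BTU/h
E = 2687 × 3350 = 9001000 BTU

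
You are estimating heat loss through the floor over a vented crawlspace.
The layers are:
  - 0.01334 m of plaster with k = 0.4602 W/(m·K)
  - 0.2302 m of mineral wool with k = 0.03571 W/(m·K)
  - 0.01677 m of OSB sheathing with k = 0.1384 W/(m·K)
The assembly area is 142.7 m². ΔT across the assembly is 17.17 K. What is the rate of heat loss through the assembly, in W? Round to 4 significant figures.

0.01334/0.4602 = 0.028987
0.2302/0.03571 = 6.4464
0.01677/0.1384 = 0.12117
R_total = 0.028987 + 6.4464 + 0.12117 = 6.5965 m²·K/W
Q = A·ΔT/R = 142.7 × 17.17 / 6.5965 = 371.43 W

371.4 W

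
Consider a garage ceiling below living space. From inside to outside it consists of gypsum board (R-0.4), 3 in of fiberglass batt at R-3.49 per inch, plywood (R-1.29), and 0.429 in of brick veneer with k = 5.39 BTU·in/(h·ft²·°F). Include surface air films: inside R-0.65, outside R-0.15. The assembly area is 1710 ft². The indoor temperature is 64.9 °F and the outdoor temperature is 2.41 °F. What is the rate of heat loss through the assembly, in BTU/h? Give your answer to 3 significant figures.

3 × 3.49 = 10.47
0.429/5.39 = 0.07959
R_total = 0.65 + 0.4 + 10.47 + 1.29 + 0.07959 + 0.15 = 13.04 ft²·°F·h/BTU
Q = A·ΔT/R = 1710 × (64.9 − 2.41) / 13.04 = 8195 BTU/h

8190 BTU/h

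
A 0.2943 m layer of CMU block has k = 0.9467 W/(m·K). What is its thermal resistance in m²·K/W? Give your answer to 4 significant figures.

R = L/k = 0.2943/0.9467 = 0.31087 m²·K/W

0.3109 m²·K/W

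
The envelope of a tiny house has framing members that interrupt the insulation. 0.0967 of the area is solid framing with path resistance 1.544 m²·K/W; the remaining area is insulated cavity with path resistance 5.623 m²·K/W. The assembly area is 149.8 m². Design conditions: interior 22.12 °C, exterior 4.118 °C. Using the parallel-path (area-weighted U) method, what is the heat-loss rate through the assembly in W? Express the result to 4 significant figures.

602.1 W

U_eff = 0.9033/5.623 + 0.0967/1.544 = 0.16064 + 0.06263 = 0.22327
R_eff = 1/U_eff = 4.4788 m²·K/W
Q = 149.8 × (22.12 − 4.118) / 4.4788 = 602.1 W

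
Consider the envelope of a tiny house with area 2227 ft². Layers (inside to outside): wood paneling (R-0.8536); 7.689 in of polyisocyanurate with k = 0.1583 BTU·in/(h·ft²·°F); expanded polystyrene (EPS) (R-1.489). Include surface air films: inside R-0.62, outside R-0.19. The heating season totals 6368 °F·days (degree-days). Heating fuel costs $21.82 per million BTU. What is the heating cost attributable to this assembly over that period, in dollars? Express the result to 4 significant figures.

7.689/0.1583 = 48.572
R_total = 0.62 + 0.8536 + 48.572 + 1.489 + 0.19 = 51.725 ft²·°F·h/BTU
E = A × HDD × 24 / R = 2227 × 6368 × 24 / 51.725 = 6580100 BTU
Cost = 6580100/10⁶ × 21.82 = $143.58

143.6 dollars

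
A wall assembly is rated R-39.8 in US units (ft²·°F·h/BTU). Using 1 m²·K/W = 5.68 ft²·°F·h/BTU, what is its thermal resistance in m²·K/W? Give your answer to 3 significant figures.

R_SI = 39.8/5.68 = 7.007

7.01 m²·K/W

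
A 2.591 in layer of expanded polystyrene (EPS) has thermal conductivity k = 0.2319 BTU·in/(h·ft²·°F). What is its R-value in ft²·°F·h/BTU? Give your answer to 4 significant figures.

11.17 ft²·°F·h/BTU

R = L/k = 2.591/0.2319 = 11.173 ft²·°F·h/BTU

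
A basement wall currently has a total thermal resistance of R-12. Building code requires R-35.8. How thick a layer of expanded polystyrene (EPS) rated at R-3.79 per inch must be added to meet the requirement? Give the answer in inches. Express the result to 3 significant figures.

6.28 in

ΔR = 35.8 − 12 = 23.8 ft²·°F·h/BTU
L = ΔR / (R/in) = 23.8/3.79 = 6.28 in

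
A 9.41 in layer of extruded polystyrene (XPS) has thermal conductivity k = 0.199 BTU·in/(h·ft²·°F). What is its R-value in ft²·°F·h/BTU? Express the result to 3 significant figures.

R = L/k = 9.41/0.199 = 47.29 ft²·°F·h/BTU

47.3 ft²·°F·h/BTU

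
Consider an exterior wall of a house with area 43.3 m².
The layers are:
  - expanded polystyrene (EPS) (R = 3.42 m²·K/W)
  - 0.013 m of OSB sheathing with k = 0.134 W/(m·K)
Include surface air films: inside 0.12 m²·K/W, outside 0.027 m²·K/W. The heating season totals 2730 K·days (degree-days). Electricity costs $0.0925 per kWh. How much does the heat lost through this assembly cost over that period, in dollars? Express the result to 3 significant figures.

0.013/0.134 = 0.09701
R_total = 0.12 + 3.42 + 0.09701 + 0.027 = 3.664 m²·K/W
E = A × HDD × 24 / R / 1000 = 43.3 × 2730 × 24 / 3.664 / 1000 = 774.3 kWh
Cost = 774.3 × 0.0925 = $71.62

71.6 dollars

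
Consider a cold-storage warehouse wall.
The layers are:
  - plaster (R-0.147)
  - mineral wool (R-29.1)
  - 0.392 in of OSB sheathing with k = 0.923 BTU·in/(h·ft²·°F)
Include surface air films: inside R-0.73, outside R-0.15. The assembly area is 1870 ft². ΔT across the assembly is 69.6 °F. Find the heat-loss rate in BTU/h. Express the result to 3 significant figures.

0.392/0.923 = 0.4247
R_total = 0.73 + 0.147 + 29.1 + 0.4247 + 0.15 = 30.55 ft²·°F·h/BTU
Q = A·ΔT/R = 1870 × 69.6 / 30.55 = 4260 BTU/h

4260 BTU/h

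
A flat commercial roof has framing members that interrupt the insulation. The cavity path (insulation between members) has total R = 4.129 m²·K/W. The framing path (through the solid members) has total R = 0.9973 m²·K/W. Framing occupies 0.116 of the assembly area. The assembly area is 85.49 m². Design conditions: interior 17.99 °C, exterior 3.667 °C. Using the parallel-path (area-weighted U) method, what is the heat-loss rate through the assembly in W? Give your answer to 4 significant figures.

U_eff = 0.884/4.129 + 0.116/0.9973 = 0.2141 + 0.11631 = 0.33041
R_eff = 1/U_eff = 3.0265 m²·K/W
Q = 85.49 × (17.99 − 3.667) / 3.0265 = 404.58 W

404.6 W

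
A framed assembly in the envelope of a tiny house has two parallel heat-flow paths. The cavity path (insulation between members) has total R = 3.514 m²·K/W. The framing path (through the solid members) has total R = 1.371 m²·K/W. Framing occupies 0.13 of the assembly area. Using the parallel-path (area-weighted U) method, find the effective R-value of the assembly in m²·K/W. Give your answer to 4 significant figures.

2.921 m²·K/W

U_eff = 0.87/3.514 + 0.13/1.371 = 0.24758 + 0.094821 = 0.3424
R_eff = 1/U_eff = 2.9205 m²·K/W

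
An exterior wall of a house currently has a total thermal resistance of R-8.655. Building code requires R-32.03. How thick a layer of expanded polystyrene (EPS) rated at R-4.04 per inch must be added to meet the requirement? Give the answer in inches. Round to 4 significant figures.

5.786 in

ΔR = 32.03 − 8.655 = 23.375 ft²·°F·h/BTU
L = ΔR / (R/in) = 23.375/4.04 = 5.7859 in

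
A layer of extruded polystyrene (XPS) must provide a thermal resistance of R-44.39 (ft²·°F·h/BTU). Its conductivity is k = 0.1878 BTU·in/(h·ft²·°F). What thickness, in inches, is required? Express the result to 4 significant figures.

L = R × k = 44.39 × 0.1878 = 8.3364 in

8.336 in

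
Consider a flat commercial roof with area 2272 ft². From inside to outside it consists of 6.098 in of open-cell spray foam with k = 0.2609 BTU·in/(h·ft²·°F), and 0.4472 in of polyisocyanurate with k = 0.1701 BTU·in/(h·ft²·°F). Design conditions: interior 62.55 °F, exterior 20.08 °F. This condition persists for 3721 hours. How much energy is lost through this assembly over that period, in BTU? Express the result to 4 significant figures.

13810000 BTU

6.098/0.2609 = 23.373
0.4472/0.1701 = 2.629
R_total = 23.373 + 2.629 = 26.002 ft²·°F·h/BTU
Q = 2272 × (62.55 − 20.08) / 26.002 = 3710.9 BTU/h
E = 3710.9 × 3721 = 13808000 BTU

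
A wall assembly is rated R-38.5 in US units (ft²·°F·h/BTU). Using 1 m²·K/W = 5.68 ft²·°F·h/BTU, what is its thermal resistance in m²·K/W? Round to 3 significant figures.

6.78 m²·K/W

R_SI = 38.5/5.68 = 6.778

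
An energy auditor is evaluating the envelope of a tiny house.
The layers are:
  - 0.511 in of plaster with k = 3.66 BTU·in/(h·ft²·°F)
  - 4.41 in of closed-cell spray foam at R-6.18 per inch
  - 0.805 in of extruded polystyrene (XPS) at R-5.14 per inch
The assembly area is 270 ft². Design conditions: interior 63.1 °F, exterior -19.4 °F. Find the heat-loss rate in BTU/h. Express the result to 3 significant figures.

0.511/3.66 = 0.1396
4.41 × 6.18 = 27.25
0.805 × 5.14 = 4.138
R_total = 0.1396 + 27.25 + 4.138 = 31.53 ft²·°F·h/BTU
Q = A·ΔT/R = 270 × (63.1 − (-19.4)) / 31.53 = 706.4 BTU/h

706 BTU/h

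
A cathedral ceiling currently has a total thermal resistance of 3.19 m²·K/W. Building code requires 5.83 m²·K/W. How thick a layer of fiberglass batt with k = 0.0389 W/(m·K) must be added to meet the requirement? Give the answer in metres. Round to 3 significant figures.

0.103 m

ΔR = 5.83 − 3.19 = 2.64 m²·K/W
L = ΔR × k = 2.64 × 0.0389 = 0.1027 m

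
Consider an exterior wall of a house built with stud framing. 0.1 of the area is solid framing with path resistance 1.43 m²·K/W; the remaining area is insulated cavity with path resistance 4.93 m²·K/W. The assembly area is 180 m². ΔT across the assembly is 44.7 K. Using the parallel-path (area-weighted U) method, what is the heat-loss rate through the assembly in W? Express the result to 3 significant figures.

U_eff = 0.9/4.93 + 0.1/1.43 = 0.1826 + 0.06993 = 0.2525
R_eff = 1/U_eff = 3.961 m²·K/W
Q = 180 × 44.7 / 3.961 = 2032 W

2030 W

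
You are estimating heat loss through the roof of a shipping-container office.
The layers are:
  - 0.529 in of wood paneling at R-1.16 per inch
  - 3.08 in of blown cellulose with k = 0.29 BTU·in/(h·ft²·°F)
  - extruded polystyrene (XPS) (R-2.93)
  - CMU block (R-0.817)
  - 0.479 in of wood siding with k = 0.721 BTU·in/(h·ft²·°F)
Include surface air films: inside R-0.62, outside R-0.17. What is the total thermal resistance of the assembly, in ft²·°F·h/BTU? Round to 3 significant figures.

0.529 × 1.16 = 0.6136
3.08/0.29 = 10.62
0.479/0.721 = 0.6644
R_total = 0.62 + 0.6136 + 10.62 + 2.93 + 0.817 + 0.6644 + 0.17 = 16.44 ft²·°F·h/BTU

16.4 ft²·°F·h/BTU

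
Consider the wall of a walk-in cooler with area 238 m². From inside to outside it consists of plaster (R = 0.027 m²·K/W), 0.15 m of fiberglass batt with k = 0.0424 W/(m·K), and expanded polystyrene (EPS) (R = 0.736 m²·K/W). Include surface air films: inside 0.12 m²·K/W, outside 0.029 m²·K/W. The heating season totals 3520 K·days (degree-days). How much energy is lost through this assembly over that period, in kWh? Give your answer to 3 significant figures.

4520 kWh

0.15/0.0424 = 3.538
R_total = 0.12 + 0.027 + 3.538 + 0.736 + 0.029 = 4.45 m²·K/W
E = A × HDD × 24 / R / 1000 = 238 × 3520 × 24 / 4.45 / 1000 = 4519 kWh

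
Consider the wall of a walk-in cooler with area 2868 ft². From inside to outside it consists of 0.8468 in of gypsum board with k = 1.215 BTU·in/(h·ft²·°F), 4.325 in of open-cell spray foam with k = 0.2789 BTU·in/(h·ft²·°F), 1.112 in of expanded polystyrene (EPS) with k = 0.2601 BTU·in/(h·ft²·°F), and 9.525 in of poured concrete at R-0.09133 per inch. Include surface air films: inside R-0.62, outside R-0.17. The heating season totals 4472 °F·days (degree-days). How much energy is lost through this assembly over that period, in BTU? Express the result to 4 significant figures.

0.8468/1.215 = 0.69695
4.325/0.2789 = 15.507
1.112/0.2601 = 4.2753
9.525 × 0.09133 = 0.86992
R_total = 0.62 + 0.69695 + 15.507 + 4.2753 + 0.86992 + 0.17 = 22.14 ft²·°F·h/BTU
E = A × HDD × 24 / R = 2868 × 4472 × 24 / 22.14 = 13904000 BTU

13900000 BTU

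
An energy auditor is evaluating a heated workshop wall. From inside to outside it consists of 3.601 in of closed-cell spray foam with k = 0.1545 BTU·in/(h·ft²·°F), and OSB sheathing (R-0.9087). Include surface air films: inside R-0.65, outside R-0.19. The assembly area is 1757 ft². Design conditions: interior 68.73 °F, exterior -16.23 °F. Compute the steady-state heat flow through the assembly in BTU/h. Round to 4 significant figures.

5958 BTU/h

3.601/0.1545 = 23.307
R_total = 0.65 + 23.307 + 0.9087 + 0.19 = 25.056 ft²·°F·h/BTU
Q = A·ΔT/R = 1757 × (68.73 − (-16.23)) / 25.056 = 5957.6 BTU/h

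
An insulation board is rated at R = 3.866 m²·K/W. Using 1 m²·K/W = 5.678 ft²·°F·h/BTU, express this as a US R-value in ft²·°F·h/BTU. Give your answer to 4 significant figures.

R_US = 3.866 × 5.678 = 21.951

21.95 ft²·°F·h/BTU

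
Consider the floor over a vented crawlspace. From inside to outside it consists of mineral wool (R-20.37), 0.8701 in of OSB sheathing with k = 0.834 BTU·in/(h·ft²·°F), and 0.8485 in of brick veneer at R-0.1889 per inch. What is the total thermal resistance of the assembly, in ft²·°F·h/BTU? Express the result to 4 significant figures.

0.8701/0.834 = 1.0433
0.8485 × 0.1889 = 0.16028
R_total = 20.37 + 1.0433 + 0.16028 = 21.574 ft²·°F·h/BTU

21.57 ft²·°F·h/BTU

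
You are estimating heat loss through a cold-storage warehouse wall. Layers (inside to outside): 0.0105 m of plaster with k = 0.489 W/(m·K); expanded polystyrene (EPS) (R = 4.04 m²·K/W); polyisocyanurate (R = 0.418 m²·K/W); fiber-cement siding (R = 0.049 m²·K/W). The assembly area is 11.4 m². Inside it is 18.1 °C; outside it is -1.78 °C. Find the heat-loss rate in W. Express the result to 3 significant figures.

50.0 W

0.0105/0.489 = 0.02147
R_total = 0.02147 + 4.04 + 0.418 + 0.049 = 4.528 m²·K/W
Q = A·ΔT/R = 11.4 × (18.1 − (-1.78)) / 4.528 = 50.05 W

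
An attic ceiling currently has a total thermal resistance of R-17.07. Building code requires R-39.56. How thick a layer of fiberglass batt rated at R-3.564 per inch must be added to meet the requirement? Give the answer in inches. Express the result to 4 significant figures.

ΔR = 39.56 − 17.07 = 22.49 ft²·°F·h/BTU
L = ΔR / (R/in) = 22.49/3.564 = 6.3103 in

6.310 in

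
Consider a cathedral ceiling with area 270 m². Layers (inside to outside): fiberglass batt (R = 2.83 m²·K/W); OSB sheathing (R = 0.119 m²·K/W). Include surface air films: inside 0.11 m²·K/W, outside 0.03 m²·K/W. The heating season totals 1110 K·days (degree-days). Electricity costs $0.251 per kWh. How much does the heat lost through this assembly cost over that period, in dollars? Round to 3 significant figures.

R_total = 0.11 + 2.83 + 0.119 + 0.03 = 3.089 m²·K/W
E = A × HDD × 24 / R / 1000 = 270 × 1110 × 24 / 3.089 / 1000 = 2329 kWh
Cost = 2329 × 0.251 = $584.5

584 dollars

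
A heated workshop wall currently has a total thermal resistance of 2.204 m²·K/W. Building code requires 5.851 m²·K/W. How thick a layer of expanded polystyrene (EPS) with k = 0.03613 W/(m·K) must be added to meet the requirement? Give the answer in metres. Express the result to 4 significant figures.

0.1318 m

ΔR = 5.851 − 2.204 = 3.647 m²·K/W
L = ΔR × k = 3.647 × 0.03613 = 0.13177 m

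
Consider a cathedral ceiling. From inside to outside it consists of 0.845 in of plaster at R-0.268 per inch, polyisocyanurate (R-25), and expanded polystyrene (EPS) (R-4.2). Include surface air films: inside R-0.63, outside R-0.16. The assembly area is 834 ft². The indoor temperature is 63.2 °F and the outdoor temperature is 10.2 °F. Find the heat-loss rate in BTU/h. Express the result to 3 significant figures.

1460 BTU/h

0.845 × 0.268 = 0.2265
R_total = 0.63 + 0.2265 + 25 + 4.2 + 0.16 = 30.22 ft²·°F·h/BTU
Q = A·ΔT/R = 834 × (63.2 − 10.2) / 30.22 = 1463 BTU/h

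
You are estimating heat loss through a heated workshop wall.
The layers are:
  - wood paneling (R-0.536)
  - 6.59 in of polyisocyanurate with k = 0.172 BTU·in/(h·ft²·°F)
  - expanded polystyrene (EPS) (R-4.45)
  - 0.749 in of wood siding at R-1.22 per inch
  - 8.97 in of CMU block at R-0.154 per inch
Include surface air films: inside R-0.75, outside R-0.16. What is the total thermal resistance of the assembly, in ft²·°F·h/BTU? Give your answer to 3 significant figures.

6.59/0.172 = 38.31
0.749 × 1.22 = 0.9138
8.97 × 0.154 = 1.381
R_total = 0.75 + 0.536 + 38.31 + 4.45 + 0.9138 + 1.381 + 0.16 = 46.51 ft²·°F·h/BTU

46.5 ft²·°F·h/BTU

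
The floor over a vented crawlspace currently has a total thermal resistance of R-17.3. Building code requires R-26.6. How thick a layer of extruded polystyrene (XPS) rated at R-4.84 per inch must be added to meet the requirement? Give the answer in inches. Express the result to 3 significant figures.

1.92 in

ΔR = 26.6 − 17.3 = 9.3 ft²·°F·h/BTU
L = ΔR / (R/in) = 9.3/4.84 = 1.921 in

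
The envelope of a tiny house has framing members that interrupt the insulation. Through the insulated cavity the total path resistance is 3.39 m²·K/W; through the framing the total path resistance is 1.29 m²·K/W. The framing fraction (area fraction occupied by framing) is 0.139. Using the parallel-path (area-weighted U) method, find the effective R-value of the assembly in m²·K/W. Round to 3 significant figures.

U_eff = 0.861/3.39 + 0.139/1.29 = 0.254 + 0.1078 = 0.3617
R_eff = 1/U_eff = 2.764 m²·K/W

2.76 m²·K/W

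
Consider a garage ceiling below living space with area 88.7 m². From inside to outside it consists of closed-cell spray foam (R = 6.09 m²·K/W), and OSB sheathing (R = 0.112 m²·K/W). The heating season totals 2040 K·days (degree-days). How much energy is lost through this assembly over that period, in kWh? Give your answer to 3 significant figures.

R_total = 6.09 + 0.112 = 6.202 m²·K/W
E = A × HDD × 24 / R / 1000 = 88.7 × 2040 × 24 / 6.202 / 1000 = 700.2 kWh

700 kWh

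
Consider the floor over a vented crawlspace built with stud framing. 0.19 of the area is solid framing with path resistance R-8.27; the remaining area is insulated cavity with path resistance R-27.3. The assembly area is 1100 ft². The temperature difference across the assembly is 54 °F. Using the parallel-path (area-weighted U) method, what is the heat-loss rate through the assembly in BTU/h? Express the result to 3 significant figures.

3130 BTU/h

U_eff = 0.81/27.3 + 0.19/8.27 = 0.02967 + 0.02297 = 0.05264
R_eff = 1/U_eff = 19 ft²·°F·h/BTU
Q = 1100 × 54 / 19 = 3127 BTU/h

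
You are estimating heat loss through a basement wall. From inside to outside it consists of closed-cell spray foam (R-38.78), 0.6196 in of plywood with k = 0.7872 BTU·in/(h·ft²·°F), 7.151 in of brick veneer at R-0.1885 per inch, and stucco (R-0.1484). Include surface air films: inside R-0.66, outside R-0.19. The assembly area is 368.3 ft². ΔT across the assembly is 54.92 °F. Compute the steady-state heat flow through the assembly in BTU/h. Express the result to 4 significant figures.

482.6 BTU/h

0.6196/0.7872 = 0.78709
7.151 × 0.1885 = 1.348
R_total = 0.66 + 38.78 + 0.78709 + 1.348 + 0.1484 + 0.19 = 41.913 ft²·°F·h/BTU
Q = A·ΔT/R = 368.3 × 54.92 / 41.913 = 482.59 BTU/h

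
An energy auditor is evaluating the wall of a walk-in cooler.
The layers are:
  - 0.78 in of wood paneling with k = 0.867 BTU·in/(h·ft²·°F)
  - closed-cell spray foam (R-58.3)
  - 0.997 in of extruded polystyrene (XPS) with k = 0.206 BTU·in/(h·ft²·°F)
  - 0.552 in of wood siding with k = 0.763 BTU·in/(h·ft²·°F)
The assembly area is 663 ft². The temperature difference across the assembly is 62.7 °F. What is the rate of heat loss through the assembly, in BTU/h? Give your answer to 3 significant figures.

642 BTU/h

0.78/0.867 = 0.8997
0.997/0.206 = 4.84
0.552/0.763 = 0.7235
R_total = 0.8997 + 58.3 + 4.84 + 0.7235 = 64.76 ft²·°F·h/BTU
Q = A·ΔT/R = 663 × 62.7 / 64.76 = 641.9 BTU/h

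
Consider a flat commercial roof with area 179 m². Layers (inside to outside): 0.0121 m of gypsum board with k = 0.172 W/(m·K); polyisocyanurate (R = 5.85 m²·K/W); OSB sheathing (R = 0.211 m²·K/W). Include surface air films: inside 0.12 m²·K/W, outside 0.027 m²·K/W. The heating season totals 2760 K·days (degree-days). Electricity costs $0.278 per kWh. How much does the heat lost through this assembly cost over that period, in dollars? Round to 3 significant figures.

525 dollars

0.0121/0.172 = 0.07035
R_total = 0.12 + 0.07035 + 5.85 + 0.211 + 0.027 = 6.278 m²·K/W
E = A × HDD × 24 / R / 1000 = 179 × 2760 × 24 / 6.278 / 1000 = 1889 kWh
Cost = 1889 × 0.278 = $525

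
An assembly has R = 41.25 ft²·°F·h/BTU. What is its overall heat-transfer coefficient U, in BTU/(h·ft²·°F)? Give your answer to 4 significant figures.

U = 1/R = 1/41.25 = 0.024242

0.02424 BTU/(h·ft²·°F)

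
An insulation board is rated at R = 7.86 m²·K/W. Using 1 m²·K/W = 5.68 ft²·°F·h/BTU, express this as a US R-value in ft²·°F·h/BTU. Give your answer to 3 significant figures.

R_US = 7.86 × 5.68 = 44.64

44.6 ft²·°F·h/BTU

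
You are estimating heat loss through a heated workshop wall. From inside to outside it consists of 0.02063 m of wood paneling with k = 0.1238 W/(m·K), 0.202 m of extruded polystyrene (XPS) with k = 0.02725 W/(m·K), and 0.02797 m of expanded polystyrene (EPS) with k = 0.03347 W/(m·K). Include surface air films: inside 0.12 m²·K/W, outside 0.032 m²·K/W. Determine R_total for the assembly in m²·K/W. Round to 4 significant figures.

0.02063/0.1238 = 0.16664
0.202/0.02725 = 7.4128
0.02797/0.03347 = 0.83567
R_total = 0.12 + 0.16664 + 7.4128 + 0.83567 + 0.032 = 8.5672 m²·K/W

8.567 m²·K/W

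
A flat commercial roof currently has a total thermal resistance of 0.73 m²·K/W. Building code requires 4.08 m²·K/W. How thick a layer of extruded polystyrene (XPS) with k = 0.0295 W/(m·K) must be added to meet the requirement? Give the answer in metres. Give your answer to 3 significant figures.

ΔR = 4.08 − 0.73 = 3.35 m²·K/W
L = ΔR × k = 3.35 × 0.0295 = 0.09882 m

0.0988 m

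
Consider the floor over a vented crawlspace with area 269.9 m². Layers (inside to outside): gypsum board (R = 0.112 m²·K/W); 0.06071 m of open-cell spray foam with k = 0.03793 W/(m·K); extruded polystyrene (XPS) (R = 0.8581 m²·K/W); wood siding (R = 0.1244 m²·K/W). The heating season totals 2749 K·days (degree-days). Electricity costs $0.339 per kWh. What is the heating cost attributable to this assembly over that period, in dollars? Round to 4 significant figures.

0.06071/0.03793 = 1.6006
R_total = 0.112 + 1.6006 + 0.8581 + 0.1244 = 2.6951 m²·K/W
E = A × HDD × 24 / R / 1000 = 269.9 × 2749 × 24 / 2.6951 / 1000 = 6607.2 kWh
Cost = 6607.2 × 0.339 = $2239.8

2240 dollars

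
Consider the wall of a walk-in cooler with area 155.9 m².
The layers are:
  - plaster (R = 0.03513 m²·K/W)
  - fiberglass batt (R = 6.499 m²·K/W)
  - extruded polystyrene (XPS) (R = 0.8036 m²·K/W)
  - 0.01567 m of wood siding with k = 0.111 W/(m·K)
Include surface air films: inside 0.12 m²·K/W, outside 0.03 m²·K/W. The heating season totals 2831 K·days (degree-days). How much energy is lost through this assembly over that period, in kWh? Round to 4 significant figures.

0.01567/0.111 = 0.14117
R_total = 0.12 + 0.03513 + 6.499 + 0.8036 + 0.14117 + 0.03 = 7.6289 m²·K/W
E = A × HDD × 24 / R / 1000 = 155.9 × 2831 × 24 / 7.6289 / 1000 = 1388.5 kWh

1388 kWh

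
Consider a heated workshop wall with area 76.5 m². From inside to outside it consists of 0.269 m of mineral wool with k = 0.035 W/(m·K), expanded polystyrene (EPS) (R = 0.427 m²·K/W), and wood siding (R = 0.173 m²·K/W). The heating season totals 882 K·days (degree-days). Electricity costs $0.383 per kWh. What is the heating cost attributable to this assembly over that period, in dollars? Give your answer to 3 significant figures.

74.9 dollars

0.269/0.035 = 7.686
R_total = 7.686 + 0.427 + 0.173 = 8.286 m²·K/W
E = A × HDD × 24 / R / 1000 = 76.5 × 882 × 24 / 8.286 / 1000 = 195.4 kWh
Cost = 195.4 × 0.383 = $74.85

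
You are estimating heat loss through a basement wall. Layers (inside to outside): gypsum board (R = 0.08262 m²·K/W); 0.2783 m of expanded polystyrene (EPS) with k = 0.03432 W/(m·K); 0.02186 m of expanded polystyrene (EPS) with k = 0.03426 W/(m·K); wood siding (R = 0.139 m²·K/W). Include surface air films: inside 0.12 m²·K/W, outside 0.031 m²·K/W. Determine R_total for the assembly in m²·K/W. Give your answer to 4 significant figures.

9.120 m²·K/W

0.2783/0.03432 = 8.109
0.02186/0.03426 = 0.63806
R_total = 0.12 + 0.08262 + 8.109 + 0.63806 + 0.139 + 0.031 = 9.1197 m²·K/W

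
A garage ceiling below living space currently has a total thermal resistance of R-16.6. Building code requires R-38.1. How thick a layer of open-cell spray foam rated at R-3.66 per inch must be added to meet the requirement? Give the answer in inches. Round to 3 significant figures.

5.87 in

ΔR = 38.1 − 16.6 = 21.5 ft²·°F·h/BTU
L = ΔR / (R/in) = 21.5/3.66 = 5.874 in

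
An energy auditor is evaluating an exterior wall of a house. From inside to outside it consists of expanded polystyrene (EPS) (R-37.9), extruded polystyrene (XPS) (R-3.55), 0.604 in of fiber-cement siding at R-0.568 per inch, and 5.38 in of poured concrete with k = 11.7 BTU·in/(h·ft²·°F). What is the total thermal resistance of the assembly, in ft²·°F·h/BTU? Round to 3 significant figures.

0.604 × 0.568 = 0.3431
5.38/11.7 = 0.4598
R_total = 37.9 + 3.55 + 0.3431 + 0.4598 = 42.25 ft²·°F·h/BTU

42.3 ft²·°F·h/BTU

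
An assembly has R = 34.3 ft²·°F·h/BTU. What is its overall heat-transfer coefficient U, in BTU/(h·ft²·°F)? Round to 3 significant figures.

0.0292 BTU/(h·ft²·°F)

U = 1/R = 1/34.3 = 0.02915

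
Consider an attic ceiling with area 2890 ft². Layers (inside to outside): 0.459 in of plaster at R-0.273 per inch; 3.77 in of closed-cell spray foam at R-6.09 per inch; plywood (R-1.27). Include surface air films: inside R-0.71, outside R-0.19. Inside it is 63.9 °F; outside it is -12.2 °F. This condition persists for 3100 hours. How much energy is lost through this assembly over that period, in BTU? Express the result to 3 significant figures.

27000000 BTU

0.459 × 0.273 = 0.1253
3.77 × 6.09 = 22.96
R_total = 0.71 + 0.1253 + 22.96 + 1.27 + 0.19 = 25.25 ft²·°F·h/BTU
Q = 2890 × (63.9 − (-12.2)) / 25.25 = 8708 BTU/h
E = 8708 × 3100 = 27000000 BTU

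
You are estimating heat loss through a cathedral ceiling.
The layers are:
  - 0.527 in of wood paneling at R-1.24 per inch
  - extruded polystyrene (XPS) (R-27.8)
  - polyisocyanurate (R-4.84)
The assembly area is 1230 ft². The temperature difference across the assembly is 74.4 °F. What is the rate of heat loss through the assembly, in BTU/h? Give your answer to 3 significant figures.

2750 BTU/h

0.527 × 1.24 = 0.6535
R_total = 0.6535 + 27.8 + 4.84 = 33.29 ft²·°F·h/BTU
Q = A·ΔT/R = 1230 × 74.4 / 33.29 = 2749 BTU/h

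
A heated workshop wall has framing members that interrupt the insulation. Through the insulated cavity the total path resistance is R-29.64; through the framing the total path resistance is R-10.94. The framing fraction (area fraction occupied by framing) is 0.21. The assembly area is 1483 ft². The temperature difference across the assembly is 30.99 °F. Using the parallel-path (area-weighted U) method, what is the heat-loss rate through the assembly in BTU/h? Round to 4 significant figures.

U_eff = 0.79/29.64 + 0.21/10.94 = 0.026653 + 0.019196 = 0.045849
R_eff = 1/U_eff = 21.811 ft²·°F·h/BTU
Q = 1483 × 30.99 / 21.811 = 2107.1 BTU/h

2107 BTU/h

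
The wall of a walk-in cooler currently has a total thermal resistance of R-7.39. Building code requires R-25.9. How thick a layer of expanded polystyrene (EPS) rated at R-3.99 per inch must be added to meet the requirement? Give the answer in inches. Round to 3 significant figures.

ΔR = 25.9 − 7.39 = 18.51 ft²·°F·h/BTU
L = ΔR / (R/in) = 18.51/3.99 = 4.639 in

4.64 in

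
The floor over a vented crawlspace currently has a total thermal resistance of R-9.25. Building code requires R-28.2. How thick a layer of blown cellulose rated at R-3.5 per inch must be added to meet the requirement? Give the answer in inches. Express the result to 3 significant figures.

ΔR = 28.2 − 9.25 = 18.95 ft²·°F·h/BTU
L = ΔR / (R/in) = 18.95/3.5 = 5.414 in

5.41 in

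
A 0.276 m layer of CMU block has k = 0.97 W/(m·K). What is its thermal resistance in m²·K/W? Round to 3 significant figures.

R = L/k = 0.276/0.97 = 0.2845 m²·K/W

0.285 m²·K/W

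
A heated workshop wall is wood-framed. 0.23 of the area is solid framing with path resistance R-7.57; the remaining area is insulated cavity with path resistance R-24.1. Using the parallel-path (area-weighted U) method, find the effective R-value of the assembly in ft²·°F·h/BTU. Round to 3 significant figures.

U_eff = 0.77/24.1 + 0.23/7.57 = 0.03195 + 0.03038 = 0.06233
R_eff = 1/U_eff = 16.04 ft²·°F·h/BTU

16.0 ft²·°F·h/BTU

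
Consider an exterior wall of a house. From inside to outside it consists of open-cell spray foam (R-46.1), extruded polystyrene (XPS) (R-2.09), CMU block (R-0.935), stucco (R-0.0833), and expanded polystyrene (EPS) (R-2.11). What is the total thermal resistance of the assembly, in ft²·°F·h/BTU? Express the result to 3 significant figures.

51.3 ft²·°F·h/BTU

R_total = 46.1 + 2.09 + 0.935 + 0.0833 + 2.11 = 51.32 ft²·°F·h/BTU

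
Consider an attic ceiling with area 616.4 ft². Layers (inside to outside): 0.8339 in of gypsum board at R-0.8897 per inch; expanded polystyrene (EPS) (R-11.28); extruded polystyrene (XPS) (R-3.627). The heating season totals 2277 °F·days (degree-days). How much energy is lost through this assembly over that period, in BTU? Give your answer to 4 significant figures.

0.8339 × 0.8897 = 0.74192
R_total = 0.74192 + 11.28 + 3.627 = 15.649 ft²·°F·h/BTU
E = A × HDD × 24 / R = 616.4 × 2277 × 24 / 15.649 = 2152500 BTU

2153000 BTU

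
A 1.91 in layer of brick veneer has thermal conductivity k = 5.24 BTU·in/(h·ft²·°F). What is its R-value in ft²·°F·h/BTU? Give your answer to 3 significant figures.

R = L/k = 1.91/5.24 = 0.3645 ft²·°F·h/BTU

0.365 ft²·°F·h/BTU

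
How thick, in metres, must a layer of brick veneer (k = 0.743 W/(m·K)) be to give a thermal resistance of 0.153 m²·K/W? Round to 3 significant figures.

0.114 m

L = R·k = 0.153 × 0.743 = 0.1137 m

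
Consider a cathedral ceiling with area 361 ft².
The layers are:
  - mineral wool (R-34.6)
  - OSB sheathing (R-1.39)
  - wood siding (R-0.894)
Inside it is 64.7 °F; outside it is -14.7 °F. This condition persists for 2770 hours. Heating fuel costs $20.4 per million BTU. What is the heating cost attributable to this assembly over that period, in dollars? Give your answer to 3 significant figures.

43.9 dollars

R_total = 34.6 + 1.39 + 0.894 = 36.88 ft²·°F·h/BTU
Q = 361 × (64.7 − (-14.7)) / 36.88 = 777.1 BTU/h
E = 777.1 × 2770 = 2153000 BTU
Cost = 2153000/10⁶ × 20.4 = $43.91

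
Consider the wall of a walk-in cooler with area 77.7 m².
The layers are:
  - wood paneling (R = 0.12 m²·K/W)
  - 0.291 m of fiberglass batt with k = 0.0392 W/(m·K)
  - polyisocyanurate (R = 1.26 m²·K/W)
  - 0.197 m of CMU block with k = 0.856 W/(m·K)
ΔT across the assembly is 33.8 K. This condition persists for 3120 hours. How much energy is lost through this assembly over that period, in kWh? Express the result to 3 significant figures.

907 kWh

0.291/0.0392 = 7.423
0.197/0.856 = 0.2301
R_total = 0.12 + 7.423 + 1.26 + 0.2301 = 9.034 m²·K/W
Q = 77.7 × 33.8 / 9.034 = 290.7 W
E = 290.7 W × 3120 h / 1000 = 907 kWh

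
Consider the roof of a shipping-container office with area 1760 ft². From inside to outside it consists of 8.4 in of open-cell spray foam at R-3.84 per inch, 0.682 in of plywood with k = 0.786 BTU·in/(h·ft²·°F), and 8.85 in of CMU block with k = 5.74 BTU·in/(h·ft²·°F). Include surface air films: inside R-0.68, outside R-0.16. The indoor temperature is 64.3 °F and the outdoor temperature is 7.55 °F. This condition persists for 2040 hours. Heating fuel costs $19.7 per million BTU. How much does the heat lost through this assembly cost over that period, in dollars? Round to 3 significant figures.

113 dollars

8.4 × 3.84 = 32.26
0.682/0.786 = 0.8677
8.85/5.74 = 1.542
R_total = 0.68 + 32.26 + 0.8677 + 1.542 + 0.16 = 35.51 ft²·°F·h/BTU
Q = 1760 × (64.3 − 7.55) / 35.51 = 2813 BTU/h
E = 2813 × 2040 = 5739000 BTU
Cost = 5739000/10⁶ × 19.7 = $113.1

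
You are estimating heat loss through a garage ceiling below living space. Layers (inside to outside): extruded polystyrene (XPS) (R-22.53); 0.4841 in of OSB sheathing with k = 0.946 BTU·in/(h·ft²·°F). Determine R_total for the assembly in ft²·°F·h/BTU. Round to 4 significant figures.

23.04 ft²·°F·h/BTU

0.4841/0.946 = 0.51173
R_total = 22.53 + 0.51173 = 23.042 ft²·°F·h/BTU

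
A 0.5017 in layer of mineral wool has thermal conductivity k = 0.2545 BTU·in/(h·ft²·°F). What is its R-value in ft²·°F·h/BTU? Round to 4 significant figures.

1.971 ft²·°F·h/BTU

R = L/k = 0.5017/0.2545 = 1.9713 ft²·°F·h/BTU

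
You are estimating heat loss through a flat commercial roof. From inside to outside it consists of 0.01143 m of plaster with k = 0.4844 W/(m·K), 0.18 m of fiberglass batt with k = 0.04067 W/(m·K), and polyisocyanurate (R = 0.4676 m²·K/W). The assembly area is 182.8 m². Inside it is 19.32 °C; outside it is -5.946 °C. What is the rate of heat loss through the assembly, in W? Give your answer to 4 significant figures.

0.01143/0.4844 = 0.023596
0.18/0.04067 = 4.4259
R_total = 0.023596 + 4.4259 + 0.4676 = 4.9171 m²·K/W
Q = A·ΔT/R = 182.8 × (19.32 − (-5.946)) / 4.9171 = 939.31 W

939.3 W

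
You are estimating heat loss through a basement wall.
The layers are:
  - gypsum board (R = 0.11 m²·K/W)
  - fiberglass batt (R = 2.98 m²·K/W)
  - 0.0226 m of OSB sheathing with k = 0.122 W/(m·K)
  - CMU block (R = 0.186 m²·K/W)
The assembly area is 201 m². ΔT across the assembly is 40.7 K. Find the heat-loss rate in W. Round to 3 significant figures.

0.0226/0.122 = 0.1852
R_total = 0.11 + 2.98 + 0.1852 + 0.186 = 3.461 m²·K/W
Q = A·ΔT/R = 201 × 40.7 / 3.461 = 2364 W

2360 W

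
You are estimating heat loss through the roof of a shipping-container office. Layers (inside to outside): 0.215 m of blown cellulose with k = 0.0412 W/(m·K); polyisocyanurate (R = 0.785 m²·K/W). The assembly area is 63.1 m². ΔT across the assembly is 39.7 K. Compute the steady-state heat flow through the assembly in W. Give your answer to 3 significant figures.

417 W

0.215/0.0412 = 5.218
R_total = 5.218 + 0.785 = 6.003 m²·K/W
Q = A·ΔT/R = 63.1 × 39.7 / 6.003 = 417.3 W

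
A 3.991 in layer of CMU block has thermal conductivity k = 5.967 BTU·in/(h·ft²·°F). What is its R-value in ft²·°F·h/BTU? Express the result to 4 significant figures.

0.6688 ft²·°F·h/BTU

R = L/k = 3.991/5.967 = 0.66885 ft²·°F·h/BTU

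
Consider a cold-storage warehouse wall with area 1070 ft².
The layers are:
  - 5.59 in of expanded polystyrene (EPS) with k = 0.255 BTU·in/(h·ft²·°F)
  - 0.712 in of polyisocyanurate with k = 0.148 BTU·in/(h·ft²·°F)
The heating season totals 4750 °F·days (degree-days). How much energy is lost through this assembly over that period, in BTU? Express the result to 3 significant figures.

5.59/0.255 = 21.92
0.712/0.148 = 4.811
R_total = 21.92 + 4.811 = 26.73 ft²·°F·h/BTU
E = A × HDD × 24 / R = 1070 × 4750 × 24 / 26.73 = 4563000 BTU

4560000 BTU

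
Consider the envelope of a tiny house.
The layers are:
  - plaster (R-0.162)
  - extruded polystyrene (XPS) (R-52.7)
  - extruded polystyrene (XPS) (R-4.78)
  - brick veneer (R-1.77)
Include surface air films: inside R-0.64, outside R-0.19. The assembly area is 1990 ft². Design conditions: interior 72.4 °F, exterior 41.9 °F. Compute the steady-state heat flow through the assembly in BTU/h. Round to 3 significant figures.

R_total = 0.64 + 0.162 + 52.7 + 4.78 + 1.77 + 0.19 = 60.24 ft²·°F·h/BTU
Q = A·ΔT/R = 1990 × (72.4 − 41.9) / 60.24 = 1008 BTU/h

1010 BTU/h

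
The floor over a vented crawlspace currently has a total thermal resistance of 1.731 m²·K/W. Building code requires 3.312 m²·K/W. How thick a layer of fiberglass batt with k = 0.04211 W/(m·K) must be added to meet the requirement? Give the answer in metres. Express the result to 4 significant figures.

0.06658 m

ΔR = 3.312 − 1.731 = 1.581 m²·K/W
L = ΔR × k = 1.581 × 0.04211 = 0.066576 m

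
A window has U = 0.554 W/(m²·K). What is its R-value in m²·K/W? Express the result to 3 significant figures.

1.81 m²·K/W

R = 1/U = 1/0.554 = 1.805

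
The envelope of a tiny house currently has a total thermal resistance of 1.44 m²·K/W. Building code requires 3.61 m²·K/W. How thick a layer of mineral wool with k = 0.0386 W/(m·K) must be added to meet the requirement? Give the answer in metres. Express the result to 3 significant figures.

ΔR = 3.61 − 1.44 = 2.17 m²·K/W
L = ΔR × k = 2.17 × 0.0386 = 0.08376 m

0.0838 m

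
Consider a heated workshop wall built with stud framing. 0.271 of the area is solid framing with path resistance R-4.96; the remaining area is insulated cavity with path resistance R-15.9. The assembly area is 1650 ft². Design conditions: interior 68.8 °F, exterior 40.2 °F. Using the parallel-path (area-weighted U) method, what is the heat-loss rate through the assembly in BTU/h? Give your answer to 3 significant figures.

U_eff = 0.729/15.9 + 0.271/4.96 = 0.04585 + 0.05464 = 0.1005
R_eff = 1/U_eff = 9.952 ft²·°F·h/BTU
Q = 1650 × (68.8 − 40.2) / 9.952 = 4742 BTU/h

4740 BTU/h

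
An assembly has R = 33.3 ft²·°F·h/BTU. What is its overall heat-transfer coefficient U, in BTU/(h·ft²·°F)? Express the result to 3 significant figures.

U = 1/R = 1/33.3 = 0.03003

0.0300 BTU/(h·ft²·°F)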